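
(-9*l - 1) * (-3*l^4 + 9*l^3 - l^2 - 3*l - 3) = 27*l^5 - 78*l^4 + 28*l^2 + 30*l + 3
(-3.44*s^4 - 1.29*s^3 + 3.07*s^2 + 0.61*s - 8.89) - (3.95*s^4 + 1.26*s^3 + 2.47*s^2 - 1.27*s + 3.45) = -7.39*s^4 - 2.55*s^3 + 0.6*s^2 + 1.88*s - 12.34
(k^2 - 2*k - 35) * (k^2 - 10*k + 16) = k^4 - 12*k^3 + k^2 + 318*k - 560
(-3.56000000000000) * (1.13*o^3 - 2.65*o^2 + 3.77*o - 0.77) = -4.0228*o^3 + 9.434*o^2 - 13.4212*o + 2.7412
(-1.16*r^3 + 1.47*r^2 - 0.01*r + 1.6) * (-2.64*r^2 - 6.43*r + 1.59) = 3.0624*r^5 + 3.578*r^4 - 11.2701*r^3 - 1.8224*r^2 - 10.3039*r + 2.544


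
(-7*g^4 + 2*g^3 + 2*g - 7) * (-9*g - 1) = 63*g^5 - 11*g^4 - 2*g^3 - 18*g^2 + 61*g + 7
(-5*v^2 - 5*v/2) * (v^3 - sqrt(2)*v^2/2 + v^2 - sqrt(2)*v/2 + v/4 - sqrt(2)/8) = -5*v^5 - 15*v^4/2 + 5*sqrt(2)*v^4/2 - 15*v^3/4 + 15*sqrt(2)*v^3/4 - 5*v^2/8 + 15*sqrt(2)*v^2/8 + 5*sqrt(2)*v/16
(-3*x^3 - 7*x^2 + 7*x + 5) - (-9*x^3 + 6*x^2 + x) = 6*x^3 - 13*x^2 + 6*x + 5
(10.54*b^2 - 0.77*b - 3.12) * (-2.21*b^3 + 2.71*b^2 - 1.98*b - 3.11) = -23.2934*b^5 + 30.2651*b^4 - 16.0607*b^3 - 39.71*b^2 + 8.5723*b + 9.7032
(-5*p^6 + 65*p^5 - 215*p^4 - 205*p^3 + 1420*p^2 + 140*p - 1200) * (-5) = 25*p^6 - 325*p^5 + 1075*p^4 + 1025*p^3 - 7100*p^2 - 700*p + 6000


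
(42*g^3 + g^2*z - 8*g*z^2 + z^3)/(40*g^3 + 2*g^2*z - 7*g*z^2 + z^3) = (21*g^2 - 10*g*z + z^2)/(20*g^2 - 9*g*z + z^2)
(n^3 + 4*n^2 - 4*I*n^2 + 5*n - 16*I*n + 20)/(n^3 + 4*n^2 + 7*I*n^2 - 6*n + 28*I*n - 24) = (n - 5*I)/(n + 6*I)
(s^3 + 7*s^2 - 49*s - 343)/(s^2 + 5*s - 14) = (s^2 - 49)/(s - 2)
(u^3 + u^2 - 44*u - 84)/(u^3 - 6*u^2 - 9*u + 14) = (u + 6)/(u - 1)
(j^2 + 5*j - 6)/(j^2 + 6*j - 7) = (j + 6)/(j + 7)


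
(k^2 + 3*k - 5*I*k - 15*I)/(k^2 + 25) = (k + 3)/(k + 5*I)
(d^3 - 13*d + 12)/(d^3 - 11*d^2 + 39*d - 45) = (d^2 + 3*d - 4)/(d^2 - 8*d + 15)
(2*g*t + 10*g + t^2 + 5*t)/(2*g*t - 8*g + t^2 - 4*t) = (t + 5)/(t - 4)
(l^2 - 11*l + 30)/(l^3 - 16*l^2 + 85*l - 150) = 1/(l - 5)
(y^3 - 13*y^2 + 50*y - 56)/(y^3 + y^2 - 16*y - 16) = (y^2 - 9*y + 14)/(y^2 + 5*y + 4)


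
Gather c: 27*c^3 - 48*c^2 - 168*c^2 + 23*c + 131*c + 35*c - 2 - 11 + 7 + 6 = 27*c^3 - 216*c^2 + 189*c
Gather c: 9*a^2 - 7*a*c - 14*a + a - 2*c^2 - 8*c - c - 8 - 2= 9*a^2 - 13*a - 2*c^2 + c*(-7*a - 9) - 10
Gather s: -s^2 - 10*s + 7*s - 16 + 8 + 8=-s^2 - 3*s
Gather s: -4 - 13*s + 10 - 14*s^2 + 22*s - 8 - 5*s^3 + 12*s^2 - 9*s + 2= -5*s^3 - 2*s^2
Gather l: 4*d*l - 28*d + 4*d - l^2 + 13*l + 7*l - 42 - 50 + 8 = -24*d - l^2 + l*(4*d + 20) - 84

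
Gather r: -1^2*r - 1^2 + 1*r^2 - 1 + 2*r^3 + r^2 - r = 2*r^3 + 2*r^2 - 2*r - 2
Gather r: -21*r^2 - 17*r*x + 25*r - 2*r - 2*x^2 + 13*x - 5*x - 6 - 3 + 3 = -21*r^2 + r*(23 - 17*x) - 2*x^2 + 8*x - 6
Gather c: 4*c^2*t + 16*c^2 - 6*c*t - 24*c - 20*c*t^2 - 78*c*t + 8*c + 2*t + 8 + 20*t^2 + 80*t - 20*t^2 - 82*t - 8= c^2*(4*t + 16) + c*(-20*t^2 - 84*t - 16)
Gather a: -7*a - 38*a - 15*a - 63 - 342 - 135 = -60*a - 540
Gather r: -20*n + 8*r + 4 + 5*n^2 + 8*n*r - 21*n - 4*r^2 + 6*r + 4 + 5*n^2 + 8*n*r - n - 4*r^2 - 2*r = 10*n^2 - 42*n - 8*r^2 + r*(16*n + 12) + 8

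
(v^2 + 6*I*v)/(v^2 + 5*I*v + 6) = v/(v - I)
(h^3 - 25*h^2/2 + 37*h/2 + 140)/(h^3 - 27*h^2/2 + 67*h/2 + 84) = (2*h + 5)/(2*h + 3)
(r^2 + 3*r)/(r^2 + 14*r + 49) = r*(r + 3)/(r^2 + 14*r + 49)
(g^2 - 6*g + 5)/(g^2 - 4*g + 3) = (g - 5)/(g - 3)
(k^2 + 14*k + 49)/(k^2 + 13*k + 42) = (k + 7)/(k + 6)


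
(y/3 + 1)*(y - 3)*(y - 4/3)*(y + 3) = y^4/3 + 5*y^3/9 - 13*y^2/3 - 5*y + 12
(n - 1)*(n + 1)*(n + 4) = n^3 + 4*n^2 - n - 4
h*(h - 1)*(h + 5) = h^3 + 4*h^2 - 5*h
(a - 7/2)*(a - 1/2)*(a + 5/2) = a^3 - 3*a^2/2 - 33*a/4 + 35/8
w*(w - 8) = w^2 - 8*w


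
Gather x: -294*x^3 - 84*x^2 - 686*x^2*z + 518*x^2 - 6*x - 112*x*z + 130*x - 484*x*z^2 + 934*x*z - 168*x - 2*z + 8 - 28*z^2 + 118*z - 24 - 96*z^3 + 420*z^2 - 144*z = -294*x^3 + x^2*(434 - 686*z) + x*(-484*z^2 + 822*z - 44) - 96*z^3 + 392*z^2 - 28*z - 16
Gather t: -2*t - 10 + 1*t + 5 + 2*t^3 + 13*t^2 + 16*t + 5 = 2*t^3 + 13*t^2 + 15*t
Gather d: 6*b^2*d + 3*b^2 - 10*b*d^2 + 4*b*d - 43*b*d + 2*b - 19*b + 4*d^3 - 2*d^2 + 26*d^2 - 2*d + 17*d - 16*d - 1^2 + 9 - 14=3*b^2 - 17*b + 4*d^3 + d^2*(24 - 10*b) + d*(6*b^2 - 39*b - 1) - 6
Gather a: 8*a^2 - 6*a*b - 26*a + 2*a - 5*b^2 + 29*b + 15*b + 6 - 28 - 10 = 8*a^2 + a*(-6*b - 24) - 5*b^2 + 44*b - 32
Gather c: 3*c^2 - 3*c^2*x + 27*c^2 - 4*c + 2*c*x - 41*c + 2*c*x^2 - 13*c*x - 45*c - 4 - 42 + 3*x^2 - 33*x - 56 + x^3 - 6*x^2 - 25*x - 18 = c^2*(30 - 3*x) + c*(2*x^2 - 11*x - 90) + x^3 - 3*x^2 - 58*x - 120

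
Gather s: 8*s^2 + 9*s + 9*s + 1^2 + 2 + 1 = 8*s^2 + 18*s + 4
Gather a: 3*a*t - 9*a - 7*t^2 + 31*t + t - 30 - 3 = a*(3*t - 9) - 7*t^2 + 32*t - 33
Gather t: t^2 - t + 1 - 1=t^2 - t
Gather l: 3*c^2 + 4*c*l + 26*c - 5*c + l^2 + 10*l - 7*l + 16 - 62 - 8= 3*c^2 + 21*c + l^2 + l*(4*c + 3) - 54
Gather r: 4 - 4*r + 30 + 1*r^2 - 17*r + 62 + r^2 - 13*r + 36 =2*r^2 - 34*r + 132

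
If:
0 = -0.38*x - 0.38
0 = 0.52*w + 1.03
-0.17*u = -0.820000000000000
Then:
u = 4.82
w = -1.98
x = -1.00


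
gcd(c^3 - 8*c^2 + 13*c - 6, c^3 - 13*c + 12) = c - 1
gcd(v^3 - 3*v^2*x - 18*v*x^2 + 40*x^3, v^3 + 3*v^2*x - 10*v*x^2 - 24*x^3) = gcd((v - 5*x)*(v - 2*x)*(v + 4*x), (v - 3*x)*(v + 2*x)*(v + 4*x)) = v + 4*x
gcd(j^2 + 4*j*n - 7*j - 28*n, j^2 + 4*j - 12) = 1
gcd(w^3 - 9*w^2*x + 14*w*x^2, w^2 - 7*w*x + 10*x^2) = -w + 2*x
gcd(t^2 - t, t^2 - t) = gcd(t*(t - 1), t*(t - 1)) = t^2 - t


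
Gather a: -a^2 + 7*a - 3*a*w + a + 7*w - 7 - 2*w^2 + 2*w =-a^2 + a*(8 - 3*w) - 2*w^2 + 9*w - 7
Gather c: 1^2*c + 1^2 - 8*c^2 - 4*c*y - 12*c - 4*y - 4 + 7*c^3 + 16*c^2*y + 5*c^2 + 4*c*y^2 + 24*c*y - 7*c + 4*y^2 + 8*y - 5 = 7*c^3 + c^2*(16*y - 3) + c*(4*y^2 + 20*y - 18) + 4*y^2 + 4*y - 8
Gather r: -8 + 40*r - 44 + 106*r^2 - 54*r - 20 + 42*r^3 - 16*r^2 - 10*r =42*r^3 + 90*r^2 - 24*r - 72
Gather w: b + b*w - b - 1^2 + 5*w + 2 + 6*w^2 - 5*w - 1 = b*w + 6*w^2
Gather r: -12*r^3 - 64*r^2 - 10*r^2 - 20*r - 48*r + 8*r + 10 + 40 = -12*r^3 - 74*r^2 - 60*r + 50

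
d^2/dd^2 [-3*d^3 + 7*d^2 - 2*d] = 14 - 18*d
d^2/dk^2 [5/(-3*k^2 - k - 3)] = 10*(9*k^2 + 3*k - (6*k + 1)^2 + 9)/(3*k^2 + k + 3)^3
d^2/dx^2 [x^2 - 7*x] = 2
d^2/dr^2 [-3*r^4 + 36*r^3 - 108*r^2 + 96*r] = -36*r^2 + 216*r - 216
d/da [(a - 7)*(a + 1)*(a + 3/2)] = 3*a^2 - 9*a - 16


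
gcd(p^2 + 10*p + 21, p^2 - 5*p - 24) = p + 3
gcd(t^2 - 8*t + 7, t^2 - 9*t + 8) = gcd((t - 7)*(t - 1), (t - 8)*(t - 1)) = t - 1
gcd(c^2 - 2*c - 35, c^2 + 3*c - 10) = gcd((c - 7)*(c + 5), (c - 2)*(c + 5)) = c + 5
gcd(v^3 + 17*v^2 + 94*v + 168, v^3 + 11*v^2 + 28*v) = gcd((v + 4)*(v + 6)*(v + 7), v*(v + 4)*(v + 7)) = v^2 + 11*v + 28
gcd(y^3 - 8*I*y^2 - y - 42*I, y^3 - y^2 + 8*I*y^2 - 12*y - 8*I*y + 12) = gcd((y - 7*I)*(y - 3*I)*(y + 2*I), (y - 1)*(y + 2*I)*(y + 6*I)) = y + 2*I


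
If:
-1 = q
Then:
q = -1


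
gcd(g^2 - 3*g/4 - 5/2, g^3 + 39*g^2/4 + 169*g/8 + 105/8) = g + 5/4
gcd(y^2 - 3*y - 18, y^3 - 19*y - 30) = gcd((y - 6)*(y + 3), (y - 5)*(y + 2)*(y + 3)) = y + 3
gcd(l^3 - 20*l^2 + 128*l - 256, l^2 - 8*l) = l - 8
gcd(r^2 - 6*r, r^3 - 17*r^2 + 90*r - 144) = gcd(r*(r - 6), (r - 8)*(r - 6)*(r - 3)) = r - 6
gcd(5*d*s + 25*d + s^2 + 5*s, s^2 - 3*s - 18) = 1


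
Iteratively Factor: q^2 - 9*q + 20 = (q - 5)*(q - 4)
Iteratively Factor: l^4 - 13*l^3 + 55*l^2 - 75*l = (l)*(l^3 - 13*l^2 + 55*l - 75) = l*(l - 5)*(l^2 - 8*l + 15) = l*(l - 5)*(l - 3)*(l - 5)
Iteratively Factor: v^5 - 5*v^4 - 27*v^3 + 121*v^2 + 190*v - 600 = (v - 5)*(v^4 - 27*v^2 - 14*v + 120) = (v - 5)*(v - 2)*(v^3 + 2*v^2 - 23*v - 60) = (v - 5)*(v - 2)*(v + 3)*(v^2 - v - 20) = (v - 5)*(v - 2)*(v + 3)*(v + 4)*(v - 5)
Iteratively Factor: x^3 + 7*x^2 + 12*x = (x + 3)*(x^2 + 4*x) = x*(x + 3)*(x + 4)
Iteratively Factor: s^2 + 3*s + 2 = (s + 2)*(s + 1)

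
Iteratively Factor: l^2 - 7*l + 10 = (l - 2)*(l - 5)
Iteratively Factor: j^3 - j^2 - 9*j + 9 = (j - 3)*(j^2 + 2*j - 3) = (j - 3)*(j - 1)*(j + 3)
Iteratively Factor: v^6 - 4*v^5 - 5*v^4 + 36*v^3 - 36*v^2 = (v - 2)*(v^5 - 2*v^4 - 9*v^3 + 18*v^2) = (v - 2)^2*(v^4 - 9*v^2) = (v - 2)^2*(v + 3)*(v^3 - 3*v^2) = v*(v - 2)^2*(v + 3)*(v^2 - 3*v) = v^2*(v - 2)^2*(v + 3)*(v - 3)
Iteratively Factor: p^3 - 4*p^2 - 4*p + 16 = (p - 2)*(p^2 - 2*p - 8) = (p - 4)*(p - 2)*(p + 2)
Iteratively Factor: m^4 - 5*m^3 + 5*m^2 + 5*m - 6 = (m - 3)*(m^3 - 2*m^2 - m + 2) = (m - 3)*(m - 2)*(m^2 - 1) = (m - 3)*(m - 2)*(m + 1)*(m - 1)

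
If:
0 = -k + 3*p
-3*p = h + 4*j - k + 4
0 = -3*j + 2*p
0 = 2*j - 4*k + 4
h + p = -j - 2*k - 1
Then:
No Solution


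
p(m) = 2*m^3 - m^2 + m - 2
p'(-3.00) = 61.00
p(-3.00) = -68.00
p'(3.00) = 49.00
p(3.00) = 46.00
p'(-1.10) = 10.46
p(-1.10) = -6.97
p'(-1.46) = 16.71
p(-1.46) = -11.82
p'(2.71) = 39.64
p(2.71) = 33.17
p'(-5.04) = 163.49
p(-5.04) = -288.49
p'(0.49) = 1.46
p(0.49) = -1.51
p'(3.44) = 65.12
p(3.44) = 71.02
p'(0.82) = 3.39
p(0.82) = -0.75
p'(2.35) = 29.44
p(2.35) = 20.78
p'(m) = 6*m^2 - 2*m + 1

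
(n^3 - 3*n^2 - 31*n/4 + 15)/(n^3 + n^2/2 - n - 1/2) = (4*n^3 - 12*n^2 - 31*n + 60)/(2*(2*n^3 + n^2 - 2*n - 1))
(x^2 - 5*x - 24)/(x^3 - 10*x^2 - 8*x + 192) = (x + 3)/(x^2 - 2*x - 24)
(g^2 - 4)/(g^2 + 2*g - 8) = (g + 2)/(g + 4)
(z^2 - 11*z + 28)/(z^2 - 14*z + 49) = (z - 4)/(z - 7)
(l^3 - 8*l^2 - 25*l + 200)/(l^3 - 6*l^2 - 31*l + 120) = (l - 5)/(l - 3)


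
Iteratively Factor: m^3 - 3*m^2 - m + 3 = (m - 3)*(m^2 - 1) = (m - 3)*(m + 1)*(m - 1)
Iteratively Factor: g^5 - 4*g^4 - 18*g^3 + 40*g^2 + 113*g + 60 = (g - 4)*(g^4 - 18*g^2 - 32*g - 15) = (g - 4)*(g + 1)*(g^3 - g^2 - 17*g - 15) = (g - 4)*(g + 1)^2*(g^2 - 2*g - 15) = (g - 5)*(g - 4)*(g + 1)^2*(g + 3)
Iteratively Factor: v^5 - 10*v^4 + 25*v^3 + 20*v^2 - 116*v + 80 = (v - 5)*(v^4 - 5*v^3 + 20*v - 16) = (v - 5)*(v + 2)*(v^3 - 7*v^2 + 14*v - 8) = (v - 5)*(v - 1)*(v + 2)*(v^2 - 6*v + 8) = (v - 5)*(v - 2)*(v - 1)*(v + 2)*(v - 4)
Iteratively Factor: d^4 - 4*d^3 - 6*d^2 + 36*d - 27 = (d - 3)*(d^3 - d^2 - 9*d + 9) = (d - 3)*(d - 1)*(d^2 - 9) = (d - 3)^2*(d - 1)*(d + 3)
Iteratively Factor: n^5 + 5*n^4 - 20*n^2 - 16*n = (n)*(n^4 + 5*n^3 - 20*n - 16) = n*(n - 2)*(n^3 + 7*n^2 + 14*n + 8) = n*(n - 2)*(n + 1)*(n^2 + 6*n + 8) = n*(n - 2)*(n + 1)*(n + 4)*(n + 2)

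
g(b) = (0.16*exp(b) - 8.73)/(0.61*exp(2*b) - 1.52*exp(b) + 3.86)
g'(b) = (0.16*exp(b) - 8.73)*(-1.22*exp(2*b) + 1.52*exp(b))/(0.61*exp(2*b) - 1.52*exp(b) + 3.86)^2 + 0.16*exp(b)/(0.61*exp(2*b) - 1.52*exp(b) + 3.86)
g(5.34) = 0.00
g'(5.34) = -0.00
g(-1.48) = -2.45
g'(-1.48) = -0.19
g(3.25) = -0.01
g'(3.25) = 0.04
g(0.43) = -2.86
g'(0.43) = 0.61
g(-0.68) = -2.66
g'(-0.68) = -0.35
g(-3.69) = -2.28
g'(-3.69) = -0.02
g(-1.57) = -2.44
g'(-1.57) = -0.17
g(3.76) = -0.00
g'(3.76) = 0.01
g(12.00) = 0.00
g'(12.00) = 0.00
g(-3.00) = -2.30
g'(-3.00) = -0.04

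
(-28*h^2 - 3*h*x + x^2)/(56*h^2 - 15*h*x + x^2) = (4*h + x)/(-8*h + x)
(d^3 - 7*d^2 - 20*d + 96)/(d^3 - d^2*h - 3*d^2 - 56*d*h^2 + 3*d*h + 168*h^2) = (d^2 - 4*d - 32)/(d^2 - d*h - 56*h^2)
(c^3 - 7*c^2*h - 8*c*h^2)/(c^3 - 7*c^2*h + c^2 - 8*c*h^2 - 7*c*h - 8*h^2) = c/(c + 1)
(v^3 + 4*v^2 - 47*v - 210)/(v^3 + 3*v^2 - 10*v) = (v^2 - v - 42)/(v*(v - 2))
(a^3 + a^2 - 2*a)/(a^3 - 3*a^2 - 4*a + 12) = a*(a - 1)/(a^2 - 5*a + 6)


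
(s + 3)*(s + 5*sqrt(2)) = s^2 + 3*s + 5*sqrt(2)*s + 15*sqrt(2)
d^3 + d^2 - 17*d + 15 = (d - 3)*(d - 1)*(d + 5)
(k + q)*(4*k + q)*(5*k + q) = 20*k^3 + 29*k^2*q + 10*k*q^2 + q^3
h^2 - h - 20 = (h - 5)*(h + 4)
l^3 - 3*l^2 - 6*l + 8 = (l - 4)*(l - 1)*(l + 2)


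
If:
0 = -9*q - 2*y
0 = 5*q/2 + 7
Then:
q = -14/5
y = 63/5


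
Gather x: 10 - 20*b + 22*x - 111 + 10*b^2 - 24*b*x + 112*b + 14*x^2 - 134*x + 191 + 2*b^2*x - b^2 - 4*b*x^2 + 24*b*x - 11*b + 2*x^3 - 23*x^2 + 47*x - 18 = 9*b^2 + 81*b + 2*x^3 + x^2*(-4*b - 9) + x*(2*b^2 - 65) + 72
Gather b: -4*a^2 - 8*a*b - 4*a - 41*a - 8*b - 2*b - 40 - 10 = -4*a^2 - 45*a + b*(-8*a - 10) - 50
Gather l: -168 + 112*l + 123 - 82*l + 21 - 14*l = 16*l - 24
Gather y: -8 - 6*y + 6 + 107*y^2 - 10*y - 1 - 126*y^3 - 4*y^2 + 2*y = -126*y^3 + 103*y^2 - 14*y - 3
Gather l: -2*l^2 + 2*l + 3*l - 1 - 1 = -2*l^2 + 5*l - 2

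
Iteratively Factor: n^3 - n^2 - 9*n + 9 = (n - 3)*(n^2 + 2*n - 3) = (n - 3)*(n - 1)*(n + 3)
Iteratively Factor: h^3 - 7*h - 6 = (h + 2)*(h^2 - 2*h - 3) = (h - 3)*(h + 2)*(h + 1)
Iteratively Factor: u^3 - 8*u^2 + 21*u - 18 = (u - 3)*(u^2 - 5*u + 6) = (u - 3)*(u - 2)*(u - 3)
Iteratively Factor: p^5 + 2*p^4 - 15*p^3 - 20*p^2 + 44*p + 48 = (p - 2)*(p^4 + 4*p^3 - 7*p^2 - 34*p - 24) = (p - 2)*(p + 1)*(p^3 + 3*p^2 - 10*p - 24) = (p - 2)*(p + 1)*(p + 2)*(p^2 + p - 12) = (p - 2)*(p + 1)*(p + 2)*(p + 4)*(p - 3)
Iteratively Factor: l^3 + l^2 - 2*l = (l)*(l^2 + l - 2) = l*(l + 2)*(l - 1)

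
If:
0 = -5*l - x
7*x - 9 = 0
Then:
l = -9/35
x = 9/7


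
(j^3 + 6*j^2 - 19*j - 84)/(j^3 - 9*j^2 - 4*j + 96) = (j + 7)/(j - 8)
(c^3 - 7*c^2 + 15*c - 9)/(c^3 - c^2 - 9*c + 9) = (c - 3)/(c + 3)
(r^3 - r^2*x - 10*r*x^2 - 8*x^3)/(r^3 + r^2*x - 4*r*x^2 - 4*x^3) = (-r + 4*x)/(-r + 2*x)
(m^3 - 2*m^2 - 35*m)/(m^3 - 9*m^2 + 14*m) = (m + 5)/(m - 2)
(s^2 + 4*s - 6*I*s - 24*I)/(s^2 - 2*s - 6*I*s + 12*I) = (s + 4)/(s - 2)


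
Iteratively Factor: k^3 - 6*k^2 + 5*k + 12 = (k - 3)*(k^2 - 3*k - 4) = (k - 4)*(k - 3)*(k + 1)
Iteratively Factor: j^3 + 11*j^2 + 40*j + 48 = (j + 3)*(j^2 + 8*j + 16) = (j + 3)*(j + 4)*(j + 4)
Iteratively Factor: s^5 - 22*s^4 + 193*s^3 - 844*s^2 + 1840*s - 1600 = (s - 4)*(s^4 - 18*s^3 + 121*s^2 - 360*s + 400) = (s - 4)^2*(s^3 - 14*s^2 + 65*s - 100) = (s - 5)*(s - 4)^2*(s^2 - 9*s + 20) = (s - 5)^2*(s - 4)^2*(s - 4)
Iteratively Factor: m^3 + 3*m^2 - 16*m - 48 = (m + 4)*(m^2 - m - 12) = (m + 3)*(m + 4)*(m - 4)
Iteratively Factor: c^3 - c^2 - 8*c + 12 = (c - 2)*(c^2 + c - 6) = (c - 2)^2*(c + 3)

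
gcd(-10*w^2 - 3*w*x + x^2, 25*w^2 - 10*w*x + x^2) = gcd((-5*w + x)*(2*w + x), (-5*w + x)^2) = -5*w + x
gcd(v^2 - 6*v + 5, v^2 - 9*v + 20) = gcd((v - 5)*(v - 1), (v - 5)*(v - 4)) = v - 5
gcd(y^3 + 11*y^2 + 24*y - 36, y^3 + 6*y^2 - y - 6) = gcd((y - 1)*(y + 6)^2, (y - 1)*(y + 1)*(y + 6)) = y^2 + 5*y - 6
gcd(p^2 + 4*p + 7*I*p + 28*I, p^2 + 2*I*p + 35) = p + 7*I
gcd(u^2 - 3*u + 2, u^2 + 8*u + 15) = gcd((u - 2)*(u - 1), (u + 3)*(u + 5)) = 1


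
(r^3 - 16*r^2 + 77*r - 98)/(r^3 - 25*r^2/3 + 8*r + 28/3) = 3*(r - 7)/(3*r + 2)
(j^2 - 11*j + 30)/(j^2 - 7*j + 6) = (j - 5)/(j - 1)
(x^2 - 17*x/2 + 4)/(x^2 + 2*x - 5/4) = 2*(x - 8)/(2*x + 5)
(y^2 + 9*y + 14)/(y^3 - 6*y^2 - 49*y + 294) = (y + 2)/(y^2 - 13*y + 42)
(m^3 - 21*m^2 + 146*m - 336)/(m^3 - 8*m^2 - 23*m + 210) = (m - 8)/(m + 5)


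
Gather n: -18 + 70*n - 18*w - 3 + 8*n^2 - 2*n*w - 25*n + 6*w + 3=8*n^2 + n*(45 - 2*w) - 12*w - 18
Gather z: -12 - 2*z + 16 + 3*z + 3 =z + 7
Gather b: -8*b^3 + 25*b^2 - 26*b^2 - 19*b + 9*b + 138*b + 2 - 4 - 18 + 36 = -8*b^3 - b^2 + 128*b + 16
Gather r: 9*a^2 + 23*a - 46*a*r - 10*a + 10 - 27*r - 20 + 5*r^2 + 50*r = 9*a^2 + 13*a + 5*r^2 + r*(23 - 46*a) - 10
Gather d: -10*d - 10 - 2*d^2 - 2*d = -2*d^2 - 12*d - 10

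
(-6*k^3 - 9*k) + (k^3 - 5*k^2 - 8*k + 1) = -5*k^3 - 5*k^2 - 17*k + 1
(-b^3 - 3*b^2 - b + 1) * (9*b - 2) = -9*b^4 - 25*b^3 - 3*b^2 + 11*b - 2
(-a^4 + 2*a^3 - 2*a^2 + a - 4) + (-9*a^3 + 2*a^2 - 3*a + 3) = -a^4 - 7*a^3 - 2*a - 1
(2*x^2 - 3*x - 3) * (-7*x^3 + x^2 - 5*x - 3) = -14*x^5 + 23*x^4 + 8*x^3 + 6*x^2 + 24*x + 9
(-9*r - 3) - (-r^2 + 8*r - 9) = r^2 - 17*r + 6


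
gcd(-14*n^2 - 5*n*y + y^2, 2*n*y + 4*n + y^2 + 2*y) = 2*n + y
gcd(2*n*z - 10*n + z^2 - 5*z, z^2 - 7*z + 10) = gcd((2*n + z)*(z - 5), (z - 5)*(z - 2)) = z - 5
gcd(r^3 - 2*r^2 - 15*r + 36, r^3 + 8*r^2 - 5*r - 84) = r^2 + r - 12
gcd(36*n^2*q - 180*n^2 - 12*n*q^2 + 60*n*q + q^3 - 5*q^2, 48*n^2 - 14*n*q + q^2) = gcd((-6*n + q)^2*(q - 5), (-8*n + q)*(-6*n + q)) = -6*n + q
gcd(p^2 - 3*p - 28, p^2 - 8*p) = 1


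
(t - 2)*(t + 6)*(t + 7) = t^3 + 11*t^2 + 16*t - 84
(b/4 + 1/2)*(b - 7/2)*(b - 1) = b^3/4 - 5*b^2/8 - 11*b/8 + 7/4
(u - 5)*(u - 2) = u^2 - 7*u + 10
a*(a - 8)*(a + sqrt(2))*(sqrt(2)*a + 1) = sqrt(2)*a^4 - 8*sqrt(2)*a^3 + 3*a^3 - 24*a^2 + sqrt(2)*a^2 - 8*sqrt(2)*a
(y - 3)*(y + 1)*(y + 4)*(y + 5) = y^4 + 7*y^3 - y^2 - 67*y - 60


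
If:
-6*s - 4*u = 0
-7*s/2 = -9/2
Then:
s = 9/7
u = -27/14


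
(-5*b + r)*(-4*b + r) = 20*b^2 - 9*b*r + r^2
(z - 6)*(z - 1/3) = z^2 - 19*z/3 + 2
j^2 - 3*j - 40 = (j - 8)*(j + 5)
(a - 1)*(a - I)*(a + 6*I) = a^3 - a^2 + 5*I*a^2 + 6*a - 5*I*a - 6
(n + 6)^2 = n^2 + 12*n + 36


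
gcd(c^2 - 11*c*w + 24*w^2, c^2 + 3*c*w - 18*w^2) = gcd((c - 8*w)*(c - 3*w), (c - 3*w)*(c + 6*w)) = -c + 3*w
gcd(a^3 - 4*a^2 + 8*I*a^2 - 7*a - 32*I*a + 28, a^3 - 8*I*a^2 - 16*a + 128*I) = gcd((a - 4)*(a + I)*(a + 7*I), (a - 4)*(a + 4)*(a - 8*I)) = a - 4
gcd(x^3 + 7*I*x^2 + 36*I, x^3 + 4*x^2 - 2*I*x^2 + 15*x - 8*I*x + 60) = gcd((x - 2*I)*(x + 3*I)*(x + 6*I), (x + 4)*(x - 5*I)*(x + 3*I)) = x + 3*I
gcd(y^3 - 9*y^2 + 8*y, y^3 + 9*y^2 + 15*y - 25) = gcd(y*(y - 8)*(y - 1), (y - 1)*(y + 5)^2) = y - 1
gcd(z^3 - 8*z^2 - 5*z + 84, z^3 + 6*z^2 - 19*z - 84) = z^2 - z - 12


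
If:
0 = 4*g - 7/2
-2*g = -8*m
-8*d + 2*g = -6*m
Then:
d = 49/128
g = 7/8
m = 7/32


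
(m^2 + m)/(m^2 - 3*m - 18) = m*(m + 1)/(m^2 - 3*m - 18)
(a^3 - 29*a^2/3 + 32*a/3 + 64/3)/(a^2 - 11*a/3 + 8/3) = (a^2 - 7*a - 8)/(a - 1)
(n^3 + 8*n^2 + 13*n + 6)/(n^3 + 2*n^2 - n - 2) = (n^2 + 7*n + 6)/(n^2 + n - 2)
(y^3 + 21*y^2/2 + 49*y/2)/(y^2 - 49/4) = 2*y*(y + 7)/(2*y - 7)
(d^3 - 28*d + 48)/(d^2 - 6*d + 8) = d + 6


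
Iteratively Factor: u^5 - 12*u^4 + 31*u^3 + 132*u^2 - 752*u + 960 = (u - 5)*(u^4 - 7*u^3 - 4*u^2 + 112*u - 192) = (u - 5)*(u - 3)*(u^3 - 4*u^2 - 16*u + 64) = (u - 5)*(u - 3)*(u + 4)*(u^2 - 8*u + 16) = (u - 5)*(u - 4)*(u - 3)*(u + 4)*(u - 4)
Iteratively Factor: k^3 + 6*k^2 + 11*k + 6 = (k + 2)*(k^2 + 4*k + 3) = (k + 2)*(k + 3)*(k + 1)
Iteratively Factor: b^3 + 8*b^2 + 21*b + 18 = (b + 3)*(b^2 + 5*b + 6) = (b + 2)*(b + 3)*(b + 3)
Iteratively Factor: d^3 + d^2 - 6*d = (d - 2)*(d^2 + 3*d) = d*(d - 2)*(d + 3)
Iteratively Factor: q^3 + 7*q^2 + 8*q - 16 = (q - 1)*(q^2 + 8*q + 16) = (q - 1)*(q + 4)*(q + 4)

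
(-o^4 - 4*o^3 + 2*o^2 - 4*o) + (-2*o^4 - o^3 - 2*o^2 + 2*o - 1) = -3*o^4 - 5*o^3 - 2*o - 1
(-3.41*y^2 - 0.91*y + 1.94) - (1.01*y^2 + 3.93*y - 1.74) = -4.42*y^2 - 4.84*y + 3.68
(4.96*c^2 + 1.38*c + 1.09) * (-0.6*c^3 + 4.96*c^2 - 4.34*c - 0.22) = -2.976*c^5 + 23.7736*c^4 - 15.3356*c^3 - 1.674*c^2 - 5.0342*c - 0.2398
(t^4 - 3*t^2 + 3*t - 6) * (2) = 2*t^4 - 6*t^2 + 6*t - 12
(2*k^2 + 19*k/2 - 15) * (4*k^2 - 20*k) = 8*k^4 - 2*k^3 - 250*k^2 + 300*k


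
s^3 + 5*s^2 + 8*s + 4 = (s + 1)*(s + 2)^2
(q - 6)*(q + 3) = q^2 - 3*q - 18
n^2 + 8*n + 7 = (n + 1)*(n + 7)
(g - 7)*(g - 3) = g^2 - 10*g + 21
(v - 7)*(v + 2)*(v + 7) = v^3 + 2*v^2 - 49*v - 98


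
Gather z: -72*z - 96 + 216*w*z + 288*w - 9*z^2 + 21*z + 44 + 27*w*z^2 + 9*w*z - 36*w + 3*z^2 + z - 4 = 252*w + z^2*(27*w - 6) + z*(225*w - 50) - 56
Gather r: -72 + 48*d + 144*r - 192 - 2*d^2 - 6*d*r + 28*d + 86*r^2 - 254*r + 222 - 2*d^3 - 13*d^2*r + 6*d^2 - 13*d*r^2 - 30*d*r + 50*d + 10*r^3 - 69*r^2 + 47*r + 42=-2*d^3 + 4*d^2 + 126*d + 10*r^3 + r^2*(17 - 13*d) + r*(-13*d^2 - 36*d - 63)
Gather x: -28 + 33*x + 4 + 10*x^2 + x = 10*x^2 + 34*x - 24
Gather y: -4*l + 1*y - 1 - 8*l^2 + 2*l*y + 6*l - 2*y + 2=-8*l^2 + 2*l + y*(2*l - 1) + 1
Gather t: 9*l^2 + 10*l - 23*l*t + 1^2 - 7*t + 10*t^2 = 9*l^2 + 10*l + 10*t^2 + t*(-23*l - 7) + 1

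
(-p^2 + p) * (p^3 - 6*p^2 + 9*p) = -p^5 + 7*p^4 - 15*p^3 + 9*p^2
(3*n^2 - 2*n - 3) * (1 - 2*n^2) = -6*n^4 + 4*n^3 + 9*n^2 - 2*n - 3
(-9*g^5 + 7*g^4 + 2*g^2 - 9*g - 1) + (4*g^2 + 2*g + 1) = -9*g^5 + 7*g^4 + 6*g^2 - 7*g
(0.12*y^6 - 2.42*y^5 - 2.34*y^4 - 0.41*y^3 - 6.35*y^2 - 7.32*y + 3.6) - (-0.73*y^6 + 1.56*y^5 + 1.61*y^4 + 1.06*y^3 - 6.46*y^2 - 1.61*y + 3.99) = 0.85*y^6 - 3.98*y^5 - 3.95*y^4 - 1.47*y^3 + 0.11*y^2 - 5.71*y - 0.39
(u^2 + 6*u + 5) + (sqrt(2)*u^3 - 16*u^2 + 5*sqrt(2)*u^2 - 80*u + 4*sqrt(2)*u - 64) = sqrt(2)*u^3 - 15*u^2 + 5*sqrt(2)*u^2 - 74*u + 4*sqrt(2)*u - 59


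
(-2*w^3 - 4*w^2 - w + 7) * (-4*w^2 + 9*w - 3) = 8*w^5 - 2*w^4 - 26*w^3 - 25*w^2 + 66*w - 21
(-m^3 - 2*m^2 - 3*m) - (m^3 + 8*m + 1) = -2*m^3 - 2*m^2 - 11*m - 1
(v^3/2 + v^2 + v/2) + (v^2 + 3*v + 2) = v^3/2 + 2*v^2 + 7*v/2 + 2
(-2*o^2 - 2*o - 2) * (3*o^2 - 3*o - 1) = -6*o^4 + 2*o^2 + 8*o + 2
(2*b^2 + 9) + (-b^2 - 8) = b^2 + 1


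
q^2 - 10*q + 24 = (q - 6)*(q - 4)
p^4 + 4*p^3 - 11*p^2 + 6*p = p*(p - 1)^2*(p + 6)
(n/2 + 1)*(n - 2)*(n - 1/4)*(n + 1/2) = n^4/2 + n^3/8 - 33*n^2/16 - n/2 + 1/4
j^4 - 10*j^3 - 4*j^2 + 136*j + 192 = (j - 8)*(j - 6)*(j + 2)^2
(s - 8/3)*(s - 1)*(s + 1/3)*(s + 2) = s^4 - 4*s^3/3 - 47*s^2/9 + 34*s/9 + 16/9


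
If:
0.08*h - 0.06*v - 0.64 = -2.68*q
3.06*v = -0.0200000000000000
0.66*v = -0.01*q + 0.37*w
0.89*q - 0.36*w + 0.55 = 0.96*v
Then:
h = 29.32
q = -0.64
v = -0.01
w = -0.03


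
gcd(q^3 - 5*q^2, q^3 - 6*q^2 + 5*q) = q^2 - 5*q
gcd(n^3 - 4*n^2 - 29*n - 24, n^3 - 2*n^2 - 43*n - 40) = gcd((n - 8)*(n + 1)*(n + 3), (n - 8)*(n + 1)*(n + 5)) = n^2 - 7*n - 8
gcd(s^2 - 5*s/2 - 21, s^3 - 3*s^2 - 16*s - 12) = s - 6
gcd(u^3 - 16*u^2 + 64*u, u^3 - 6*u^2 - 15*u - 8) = u - 8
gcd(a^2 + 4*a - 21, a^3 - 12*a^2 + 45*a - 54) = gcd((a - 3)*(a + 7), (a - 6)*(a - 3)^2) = a - 3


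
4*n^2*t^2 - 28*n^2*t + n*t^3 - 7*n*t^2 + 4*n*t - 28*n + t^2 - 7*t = (4*n + t)*(t - 7)*(n*t + 1)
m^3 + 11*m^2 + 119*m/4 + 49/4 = (m + 1/2)*(m + 7/2)*(m + 7)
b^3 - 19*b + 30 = (b - 3)*(b - 2)*(b + 5)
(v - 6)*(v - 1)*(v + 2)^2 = v^4 - 3*v^3 - 18*v^2 - 4*v + 24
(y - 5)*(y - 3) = y^2 - 8*y + 15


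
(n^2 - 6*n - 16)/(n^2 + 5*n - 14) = (n^2 - 6*n - 16)/(n^2 + 5*n - 14)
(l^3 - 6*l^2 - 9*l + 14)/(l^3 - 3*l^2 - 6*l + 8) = (l - 7)/(l - 4)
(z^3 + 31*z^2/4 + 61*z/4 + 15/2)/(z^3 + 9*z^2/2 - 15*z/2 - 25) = (4*z + 3)/(2*(2*z - 5))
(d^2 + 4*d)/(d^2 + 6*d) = (d + 4)/(d + 6)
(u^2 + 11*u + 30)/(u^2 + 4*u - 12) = (u + 5)/(u - 2)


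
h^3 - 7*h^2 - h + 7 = (h - 7)*(h - 1)*(h + 1)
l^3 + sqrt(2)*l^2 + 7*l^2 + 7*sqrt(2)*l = l*(l + 7)*(l + sqrt(2))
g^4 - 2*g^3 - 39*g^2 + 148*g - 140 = (g - 5)*(g - 2)^2*(g + 7)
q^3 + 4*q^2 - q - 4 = (q - 1)*(q + 1)*(q + 4)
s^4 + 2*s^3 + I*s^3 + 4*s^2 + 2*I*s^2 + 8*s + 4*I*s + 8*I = (s + 2)*(s - 2*I)*(s + I)*(s + 2*I)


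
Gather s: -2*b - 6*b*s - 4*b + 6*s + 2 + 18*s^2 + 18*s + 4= -6*b + 18*s^2 + s*(24 - 6*b) + 6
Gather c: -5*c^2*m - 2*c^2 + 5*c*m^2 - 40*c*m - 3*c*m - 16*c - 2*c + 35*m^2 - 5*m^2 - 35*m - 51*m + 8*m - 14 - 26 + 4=c^2*(-5*m - 2) + c*(5*m^2 - 43*m - 18) + 30*m^2 - 78*m - 36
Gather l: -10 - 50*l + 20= 10 - 50*l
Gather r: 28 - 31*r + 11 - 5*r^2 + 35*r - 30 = -5*r^2 + 4*r + 9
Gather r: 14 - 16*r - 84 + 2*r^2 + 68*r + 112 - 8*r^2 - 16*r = -6*r^2 + 36*r + 42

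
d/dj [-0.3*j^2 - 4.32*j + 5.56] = -0.6*j - 4.32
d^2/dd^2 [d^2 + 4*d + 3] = 2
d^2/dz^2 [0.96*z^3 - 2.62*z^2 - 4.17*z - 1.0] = 5.76*z - 5.24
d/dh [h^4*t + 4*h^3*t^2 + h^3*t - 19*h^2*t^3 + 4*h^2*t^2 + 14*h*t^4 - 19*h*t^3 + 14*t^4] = t*(4*h^3 + 12*h^2*t + 3*h^2 - 38*h*t^2 + 8*h*t + 14*t^3 - 19*t^2)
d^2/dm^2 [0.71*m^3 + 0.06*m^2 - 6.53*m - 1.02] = 4.26*m + 0.12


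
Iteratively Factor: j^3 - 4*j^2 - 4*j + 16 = (j - 4)*(j^2 - 4) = (j - 4)*(j + 2)*(j - 2)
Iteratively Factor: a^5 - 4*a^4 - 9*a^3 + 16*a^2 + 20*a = (a)*(a^4 - 4*a^3 - 9*a^2 + 16*a + 20) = a*(a + 2)*(a^3 - 6*a^2 + 3*a + 10) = a*(a - 2)*(a + 2)*(a^2 - 4*a - 5) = a*(a - 2)*(a + 1)*(a + 2)*(a - 5)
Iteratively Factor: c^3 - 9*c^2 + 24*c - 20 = (c - 5)*(c^2 - 4*c + 4) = (c - 5)*(c - 2)*(c - 2)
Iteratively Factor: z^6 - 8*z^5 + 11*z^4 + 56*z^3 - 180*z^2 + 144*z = (z - 2)*(z^5 - 6*z^4 - z^3 + 54*z^2 - 72*z) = (z - 2)^2*(z^4 - 4*z^3 - 9*z^2 + 36*z) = z*(z - 2)^2*(z^3 - 4*z^2 - 9*z + 36) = z*(z - 4)*(z - 2)^2*(z^2 - 9) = z*(z - 4)*(z - 3)*(z - 2)^2*(z + 3)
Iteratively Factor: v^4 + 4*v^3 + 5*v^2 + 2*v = (v + 1)*(v^3 + 3*v^2 + 2*v) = v*(v + 1)*(v^2 + 3*v + 2) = v*(v + 1)*(v + 2)*(v + 1)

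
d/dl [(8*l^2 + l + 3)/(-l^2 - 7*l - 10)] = 11*(-5*l^2 - 14*l + 1)/(l^4 + 14*l^3 + 69*l^2 + 140*l + 100)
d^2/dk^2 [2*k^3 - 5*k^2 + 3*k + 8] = 12*k - 10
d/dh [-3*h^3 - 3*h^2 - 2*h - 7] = -9*h^2 - 6*h - 2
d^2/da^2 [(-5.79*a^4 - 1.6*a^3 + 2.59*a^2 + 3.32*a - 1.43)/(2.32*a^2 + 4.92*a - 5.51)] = (-62.328192*a^6 - 396.536256*a^5 - 396.841968*a^4 + 2369.642112*a^3 - 1696.701492*a^2 - 134.751168*a + 231.48015)/(12.487168*a^6 + 79.444224*a^5 + 79.505472*a^4 - 258.264576*a^3 - 188.825496*a^2 + 448.115076*a - 167.284151)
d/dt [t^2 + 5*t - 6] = 2*t + 5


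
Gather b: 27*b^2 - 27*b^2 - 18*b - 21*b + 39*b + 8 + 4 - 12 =0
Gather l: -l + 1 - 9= -l - 8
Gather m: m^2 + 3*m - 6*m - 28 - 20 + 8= m^2 - 3*m - 40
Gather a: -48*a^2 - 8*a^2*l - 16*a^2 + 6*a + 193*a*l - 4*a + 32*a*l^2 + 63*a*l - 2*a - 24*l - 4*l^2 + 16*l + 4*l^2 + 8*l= a^2*(-8*l - 64) + a*(32*l^2 + 256*l)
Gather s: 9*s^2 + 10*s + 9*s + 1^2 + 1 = 9*s^2 + 19*s + 2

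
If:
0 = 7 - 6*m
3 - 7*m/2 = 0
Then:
No Solution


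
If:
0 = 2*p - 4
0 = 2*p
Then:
No Solution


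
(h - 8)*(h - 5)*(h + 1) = h^3 - 12*h^2 + 27*h + 40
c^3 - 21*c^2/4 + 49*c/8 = c*(c - 7/2)*(c - 7/4)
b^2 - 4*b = b*(b - 4)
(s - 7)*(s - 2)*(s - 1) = s^3 - 10*s^2 + 23*s - 14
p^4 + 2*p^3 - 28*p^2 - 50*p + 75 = (p - 5)*(p - 1)*(p + 3)*(p + 5)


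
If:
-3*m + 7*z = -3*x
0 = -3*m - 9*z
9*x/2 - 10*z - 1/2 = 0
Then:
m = 3/68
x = 4/51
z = -1/68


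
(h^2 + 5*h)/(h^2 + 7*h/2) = 2*(h + 5)/(2*h + 7)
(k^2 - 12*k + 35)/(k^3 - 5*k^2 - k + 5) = (k - 7)/(k^2 - 1)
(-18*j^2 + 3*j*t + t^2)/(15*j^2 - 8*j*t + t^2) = (6*j + t)/(-5*j + t)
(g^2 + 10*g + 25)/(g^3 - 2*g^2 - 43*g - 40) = (g + 5)/(g^2 - 7*g - 8)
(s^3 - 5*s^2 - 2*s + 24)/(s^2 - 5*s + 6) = (s^2 - 2*s - 8)/(s - 2)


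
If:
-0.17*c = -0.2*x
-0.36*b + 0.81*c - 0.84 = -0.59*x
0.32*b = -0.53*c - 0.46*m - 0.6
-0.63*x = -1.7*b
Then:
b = 0.22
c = 0.70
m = -2.27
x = 0.60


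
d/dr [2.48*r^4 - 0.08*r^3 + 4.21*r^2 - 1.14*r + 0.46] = 9.92*r^3 - 0.24*r^2 + 8.42*r - 1.14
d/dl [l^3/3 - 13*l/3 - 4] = l^2 - 13/3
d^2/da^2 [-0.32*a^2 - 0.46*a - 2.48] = -0.640000000000000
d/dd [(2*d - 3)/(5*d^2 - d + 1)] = (10*d^2 - 2*d - (2*d - 3)*(10*d - 1) + 2)/(5*d^2 - d + 1)^2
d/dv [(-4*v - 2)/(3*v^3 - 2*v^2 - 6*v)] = 2*(12*v^3 + 5*v^2 - 4*v - 6)/(v^2*(9*v^4 - 12*v^3 - 32*v^2 + 24*v + 36))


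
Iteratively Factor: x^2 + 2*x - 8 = (x - 2)*(x + 4)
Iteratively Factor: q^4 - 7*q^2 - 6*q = (q)*(q^3 - 7*q - 6) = q*(q + 2)*(q^2 - 2*q - 3) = q*(q + 1)*(q + 2)*(q - 3)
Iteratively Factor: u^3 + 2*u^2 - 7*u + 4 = (u - 1)*(u^2 + 3*u - 4) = (u - 1)^2*(u + 4)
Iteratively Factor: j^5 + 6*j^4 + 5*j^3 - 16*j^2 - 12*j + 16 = (j + 4)*(j^4 + 2*j^3 - 3*j^2 - 4*j + 4) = (j - 1)*(j + 4)*(j^3 + 3*j^2 - 4) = (j - 1)^2*(j + 4)*(j^2 + 4*j + 4) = (j - 1)^2*(j + 2)*(j + 4)*(j + 2)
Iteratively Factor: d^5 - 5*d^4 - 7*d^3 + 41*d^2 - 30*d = (d - 2)*(d^4 - 3*d^3 - 13*d^2 + 15*d) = (d - 5)*(d - 2)*(d^3 + 2*d^2 - 3*d) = d*(d - 5)*(d - 2)*(d^2 + 2*d - 3) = d*(d - 5)*(d - 2)*(d + 3)*(d - 1)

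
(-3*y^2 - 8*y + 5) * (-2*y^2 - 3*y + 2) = 6*y^4 + 25*y^3 + 8*y^2 - 31*y + 10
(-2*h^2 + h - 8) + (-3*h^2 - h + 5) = -5*h^2 - 3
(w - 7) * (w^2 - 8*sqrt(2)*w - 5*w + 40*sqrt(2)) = w^3 - 12*w^2 - 8*sqrt(2)*w^2 + 35*w + 96*sqrt(2)*w - 280*sqrt(2)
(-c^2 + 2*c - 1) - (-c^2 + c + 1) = c - 2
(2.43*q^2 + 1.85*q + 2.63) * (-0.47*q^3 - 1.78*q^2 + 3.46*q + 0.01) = -1.1421*q^5 - 5.1949*q^4 + 3.8787*q^3 + 1.7439*q^2 + 9.1183*q + 0.0263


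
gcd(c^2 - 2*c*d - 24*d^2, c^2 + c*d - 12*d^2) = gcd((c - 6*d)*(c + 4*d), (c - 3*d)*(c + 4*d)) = c + 4*d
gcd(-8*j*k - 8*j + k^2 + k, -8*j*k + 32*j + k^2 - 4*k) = 8*j - k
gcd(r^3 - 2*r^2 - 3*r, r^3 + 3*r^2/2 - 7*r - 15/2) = r + 1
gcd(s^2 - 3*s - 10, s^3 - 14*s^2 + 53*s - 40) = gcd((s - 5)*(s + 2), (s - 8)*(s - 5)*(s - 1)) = s - 5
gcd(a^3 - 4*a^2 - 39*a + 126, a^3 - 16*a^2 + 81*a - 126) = a^2 - 10*a + 21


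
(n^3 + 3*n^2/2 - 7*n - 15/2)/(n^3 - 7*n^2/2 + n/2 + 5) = (n + 3)/(n - 2)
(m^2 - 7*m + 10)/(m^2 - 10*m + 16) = (m - 5)/(m - 8)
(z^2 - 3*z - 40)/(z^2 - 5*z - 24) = (z + 5)/(z + 3)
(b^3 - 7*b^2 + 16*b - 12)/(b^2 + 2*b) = (b^3 - 7*b^2 + 16*b - 12)/(b*(b + 2))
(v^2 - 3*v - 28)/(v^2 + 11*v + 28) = (v - 7)/(v + 7)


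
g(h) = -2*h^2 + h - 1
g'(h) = 1 - 4*h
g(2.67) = -12.59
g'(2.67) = -9.68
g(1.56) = -4.31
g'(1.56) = -5.24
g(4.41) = -35.49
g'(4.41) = -16.64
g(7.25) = -98.88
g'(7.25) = -28.00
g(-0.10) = -1.12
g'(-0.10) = 1.40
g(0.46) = -0.96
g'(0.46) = -0.84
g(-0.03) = -1.03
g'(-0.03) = 1.12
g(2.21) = -8.56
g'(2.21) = -7.84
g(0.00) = -1.00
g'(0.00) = 1.00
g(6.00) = -67.00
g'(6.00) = -23.00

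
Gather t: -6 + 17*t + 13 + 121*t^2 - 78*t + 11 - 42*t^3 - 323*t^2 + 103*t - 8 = -42*t^3 - 202*t^2 + 42*t + 10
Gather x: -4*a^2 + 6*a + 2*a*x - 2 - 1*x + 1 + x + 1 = -4*a^2 + 2*a*x + 6*a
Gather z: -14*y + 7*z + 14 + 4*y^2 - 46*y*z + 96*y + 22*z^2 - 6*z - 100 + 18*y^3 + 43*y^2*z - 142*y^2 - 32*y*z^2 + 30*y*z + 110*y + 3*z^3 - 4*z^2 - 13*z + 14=18*y^3 - 138*y^2 + 192*y + 3*z^3 + z^2*(18 - 32*y) + z*(43*y^2 - 16*y - 12) - 72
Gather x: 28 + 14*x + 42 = 14*x + 70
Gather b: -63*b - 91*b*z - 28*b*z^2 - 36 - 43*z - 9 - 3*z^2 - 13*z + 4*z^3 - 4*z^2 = b*(-28*z^2 - 91*z - 63) + 4*z^3 - 7*z^2 - 56*z - 45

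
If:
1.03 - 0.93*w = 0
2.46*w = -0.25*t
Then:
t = -10.90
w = 1.11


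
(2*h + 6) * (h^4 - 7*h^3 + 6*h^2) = 2*h^5 - 8*h^4 - 30*h^3 + 36*h^2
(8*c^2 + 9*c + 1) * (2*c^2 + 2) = 16*c^4 + 18*c^3 + 18*c^2 + 18*c + 2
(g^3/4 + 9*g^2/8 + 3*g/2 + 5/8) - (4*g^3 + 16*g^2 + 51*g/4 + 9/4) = -15*g^3/4 - 119*g^2/8 - 45*g/4 - 13/8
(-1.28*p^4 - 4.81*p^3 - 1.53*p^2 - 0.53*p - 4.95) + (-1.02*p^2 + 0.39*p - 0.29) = -1.28*p^4 - 4.81*p^3 - 2.55*p^2 - 0.14*p - 5.24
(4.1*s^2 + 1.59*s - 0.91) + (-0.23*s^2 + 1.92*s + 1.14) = 3.87*s^2 + 3.51*s + 0.23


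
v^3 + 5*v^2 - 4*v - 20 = (v - 2)*(v + 2)*(v + 5)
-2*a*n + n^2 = n*(-2*a + n)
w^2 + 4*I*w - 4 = (w + 2*I)^2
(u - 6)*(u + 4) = u^2 - 2*u - 24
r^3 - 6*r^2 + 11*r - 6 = (r - 3)*(r - 2)*(r - 1)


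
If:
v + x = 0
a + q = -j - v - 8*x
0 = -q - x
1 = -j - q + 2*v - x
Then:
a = 1 - 4*x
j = -2*x - 1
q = -x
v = -x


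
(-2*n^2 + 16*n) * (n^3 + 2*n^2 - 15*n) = -2*n^5 + 12*n^4 + 62*n^3 - 240*n^2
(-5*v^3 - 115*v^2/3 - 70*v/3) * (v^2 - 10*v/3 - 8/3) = -5*v^5 - 65*v^4/3 + 1060*v^3/9 + 180*v^2 + 560*v/9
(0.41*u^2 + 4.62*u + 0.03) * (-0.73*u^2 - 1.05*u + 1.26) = -0.2993*u^4 - 3.8031*u^3 - 4.3563*u^2 + 5.7897*u + 0.0378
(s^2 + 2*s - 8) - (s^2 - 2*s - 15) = 4*s + 7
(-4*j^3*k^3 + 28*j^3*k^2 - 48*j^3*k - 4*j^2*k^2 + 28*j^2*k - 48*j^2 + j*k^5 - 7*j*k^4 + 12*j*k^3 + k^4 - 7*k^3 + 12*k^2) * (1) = -4*j^3*k^3 + 28*j^3*k^2 - 48*j^3*k - 4*j^2*k^2 + 28*j^2*k - 48*j^2 + j*k^5 - 7*j*k^4 + 12*j*k^3 + k^4 - 7*k^3 + 12*k^2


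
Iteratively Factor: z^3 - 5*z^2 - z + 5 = (z - 5)*(z^2 - 1) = (z - 5)*(z - 1)*(z + 1)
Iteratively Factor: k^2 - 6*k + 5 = (k - 1)*(k - 5)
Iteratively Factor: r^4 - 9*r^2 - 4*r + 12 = (r - 1)*(r^3 + r^2 - 8*r - 12) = (r - 1)*(r + 2)*(r^2 - r - 6) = (r - 1)*(r + 2)^2*(r - 3)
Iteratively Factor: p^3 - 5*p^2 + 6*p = (p - 3)*(p^2 - 2*p) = (p - 3)*(p - 2)*(p)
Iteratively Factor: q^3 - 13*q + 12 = (q - 3)*(q^2 + 3*q - 4) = (q - 3)*(q + 4)*(q - 1)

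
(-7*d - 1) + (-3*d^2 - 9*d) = -3*d^2 - 16*d - 1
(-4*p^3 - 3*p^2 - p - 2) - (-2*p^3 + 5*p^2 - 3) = -2*p^3 - 8*p^2 - p + 1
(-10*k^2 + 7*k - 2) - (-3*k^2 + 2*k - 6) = -7*k^2 + 5*k + 4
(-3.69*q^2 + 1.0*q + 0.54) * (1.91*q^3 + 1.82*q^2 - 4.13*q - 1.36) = -7.0479*q^5 - 4.8058*q^4 + 18.0911*q^3 + 1.8712*q^2 - 3.5902*q - 0.7344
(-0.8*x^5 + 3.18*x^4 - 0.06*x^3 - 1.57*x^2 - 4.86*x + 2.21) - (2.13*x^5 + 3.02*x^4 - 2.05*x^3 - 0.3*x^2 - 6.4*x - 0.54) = -2.93*x^5 + 0.16*x^4 + 1.99*x^3 - 1.27*x^2 + 1.54*x + 2.75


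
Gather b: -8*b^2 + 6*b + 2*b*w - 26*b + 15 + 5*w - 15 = -8*b^2 + b*(2*w - 20) + 5*w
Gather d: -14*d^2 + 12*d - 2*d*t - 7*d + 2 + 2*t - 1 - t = -14*d^2 + d*(5 - 2*t) + t + 1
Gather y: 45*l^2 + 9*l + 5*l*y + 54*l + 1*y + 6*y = 45*l^2 + 63*l + y*(5*l + 7)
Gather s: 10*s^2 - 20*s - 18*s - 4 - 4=10*s^2 - 38*s - 8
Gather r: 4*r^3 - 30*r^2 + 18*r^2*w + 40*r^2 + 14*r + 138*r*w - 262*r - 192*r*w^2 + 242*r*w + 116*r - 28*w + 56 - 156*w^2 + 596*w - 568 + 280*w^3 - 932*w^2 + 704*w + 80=4*r^3 + r^2*(18*w + 10) + r*(-192*w^2 + 380*w - 132) + 280*w^3 - 1088*w^2 + 1272*w - 432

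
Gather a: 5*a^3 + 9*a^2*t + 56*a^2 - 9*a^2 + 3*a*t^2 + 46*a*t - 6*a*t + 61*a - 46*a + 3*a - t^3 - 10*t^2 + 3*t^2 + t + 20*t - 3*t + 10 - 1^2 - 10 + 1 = 5*a^3 + a^2*(9*t + 47) + a*(3*t^2 + 40*t + 18) - t^3 - 7*t^2 + 18*t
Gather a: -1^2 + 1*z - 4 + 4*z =5*z - 5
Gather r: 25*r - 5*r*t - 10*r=r*(15 - 5*t)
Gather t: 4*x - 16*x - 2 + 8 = 6 - 12*x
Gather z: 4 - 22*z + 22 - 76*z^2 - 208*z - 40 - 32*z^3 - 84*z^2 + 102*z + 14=-32*z^3 - 160*z^2 - 128*z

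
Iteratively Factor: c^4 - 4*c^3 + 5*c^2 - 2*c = (c - 1)*(c^3 - 3*c^2 + 2*c) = c*(c - 1)*(c^2 - 3*c + 2) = c*(c - 1)^2*(c - 2)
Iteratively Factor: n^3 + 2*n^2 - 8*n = (n + 4)*(n^2 - 2*n) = (n - 2)*(n + 4)*(n)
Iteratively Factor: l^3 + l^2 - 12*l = (l + 4)*(l^2 - 3*l) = l*(l + 4)*(l - 3)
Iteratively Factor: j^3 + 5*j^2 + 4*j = (j)*(j^2 + 5*j + 4) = j*(j + 4)*(j + 1)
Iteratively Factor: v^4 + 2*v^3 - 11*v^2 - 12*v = (v + 4)*(v^3 - 2*v^2 - 3*v) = (v + 1)*(v + 4)*(v^2 - 3*v) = v*(v + 1)*(v + 4)*(v - 3)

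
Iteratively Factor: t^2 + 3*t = (t + 3)*(t)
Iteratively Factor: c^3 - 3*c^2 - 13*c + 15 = (c - 1)*(c^2 - 2*c - 15) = (c - 5)*(c - 1)*(c + 3)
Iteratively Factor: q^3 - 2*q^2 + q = (q - 1)*(q^2 - q) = (q - 1)^2*(q)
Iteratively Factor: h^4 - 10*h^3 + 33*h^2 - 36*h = (h - 3)*(h^3 - 7*h^2 + 12*h) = h*(h - 3)*(h^2 - 7*h + 12) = h*(h - 4)*(h - 3)*(h - 3)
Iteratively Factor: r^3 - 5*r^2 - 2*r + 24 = (r - 4)*(r^2 - r - 6) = (r - 4)*(r - 3)*(r + 2)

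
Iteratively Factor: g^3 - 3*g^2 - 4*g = (g - 4)*(g^2 + g) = (g - 4)*(g + 1)*(g)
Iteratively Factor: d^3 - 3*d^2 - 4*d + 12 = (d - 2)*(d^2 - d - 6) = (d - 3)*(d - 2)*(d + 2)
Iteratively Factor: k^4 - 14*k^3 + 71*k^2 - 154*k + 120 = (k - 4)*(k^3 - 10*k^2 + 31*k - 30) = (k - 4)*(k - 3)*(k^2 - 7*k + 10) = (k - 5)*(k - 4)*(k - 3)*(k - 2)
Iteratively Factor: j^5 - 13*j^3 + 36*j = (j + 3)*(j^4 - 3*j^3 - 4*j^2 + 12*j) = (j - 3)*(j + 3)*(j^3 - 4*j) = (j - 3)*(j - 2)*(j + 3)*(j^2 + 2*j) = (j - 3)*(j - 2)*(j + 2)*(j + 3)*(j)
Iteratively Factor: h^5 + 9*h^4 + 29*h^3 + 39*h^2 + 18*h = (h + 3)*(h^4 + 6*h^3 + 11*h^2 + 6*h) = (h + 2)*(h + 3)*(h^3 + 4*h^2 + 3*h) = (h + 1)*(h + 2)*(h + 3)*(h^2 + 3*h) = h*(h + 1)*(h + 2)*(h + 3)*(h + 3)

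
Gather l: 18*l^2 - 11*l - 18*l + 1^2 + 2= 18*l^2 - 29*l + 3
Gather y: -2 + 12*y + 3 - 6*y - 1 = 6*y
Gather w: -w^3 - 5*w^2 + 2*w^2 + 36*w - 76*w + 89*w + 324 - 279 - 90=-w^3 - 3*w^2 + 49*w - 45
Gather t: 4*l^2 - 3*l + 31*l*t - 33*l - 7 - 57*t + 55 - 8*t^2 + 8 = 4*l^2 - 36*l - 8*t^2 + t*(31*l - 57) + 56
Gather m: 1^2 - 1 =0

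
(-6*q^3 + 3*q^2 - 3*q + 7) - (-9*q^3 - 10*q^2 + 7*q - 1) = 3*q^3 + 13*q^2 - 10*q + 8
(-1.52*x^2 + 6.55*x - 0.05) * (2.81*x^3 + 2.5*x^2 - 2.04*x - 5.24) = -4.2712*x^5 + 14.6055*x^4 + 19.3353*x^3 - 5.5222*x^2 - 34.22*x + 0.262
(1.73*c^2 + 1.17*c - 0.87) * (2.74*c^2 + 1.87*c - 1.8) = 4.7402*c^4 + 6.4409*c^3 - 3.3099*c^2 - 3.7329*c + 1.566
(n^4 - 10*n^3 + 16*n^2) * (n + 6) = n^5 - 4*n^4 - 44*n^3 + 96*n^2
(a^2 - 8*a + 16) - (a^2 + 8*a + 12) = 4 - 16*a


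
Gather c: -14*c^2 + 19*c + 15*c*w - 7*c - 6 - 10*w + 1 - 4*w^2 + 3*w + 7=-14*c^2 + c*(15*w + 12) - 4*w^2 - 7*w + 2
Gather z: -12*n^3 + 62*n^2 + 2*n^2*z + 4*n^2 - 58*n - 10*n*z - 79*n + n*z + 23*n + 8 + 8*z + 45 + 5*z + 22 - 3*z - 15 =-12*n^3 + 66*n^2 - 114*n + z*(2*n^2 - 9*n + 10) + 60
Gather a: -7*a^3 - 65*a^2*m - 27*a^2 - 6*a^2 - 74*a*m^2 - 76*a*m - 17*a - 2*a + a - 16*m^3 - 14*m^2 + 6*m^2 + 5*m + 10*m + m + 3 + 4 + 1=-7*a^3 + a^2*(-65*m - 33) + a*(-74*m^2 - 76*m - 18) - 16*m^3 - 8*m^2 + 16*m + 8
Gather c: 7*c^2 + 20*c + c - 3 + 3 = 7*c^2 + 21*c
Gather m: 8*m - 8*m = 0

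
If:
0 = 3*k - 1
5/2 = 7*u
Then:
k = 1/3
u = 5/14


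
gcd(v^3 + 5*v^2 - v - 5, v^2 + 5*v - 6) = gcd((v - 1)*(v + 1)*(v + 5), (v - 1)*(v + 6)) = v - 1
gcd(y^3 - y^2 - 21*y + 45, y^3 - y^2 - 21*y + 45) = y^3 - y^2 - 21*y + 45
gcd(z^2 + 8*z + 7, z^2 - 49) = z + 7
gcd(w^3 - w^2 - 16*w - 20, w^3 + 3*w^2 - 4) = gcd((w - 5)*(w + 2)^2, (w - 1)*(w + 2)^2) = w^2 + 4*w + 4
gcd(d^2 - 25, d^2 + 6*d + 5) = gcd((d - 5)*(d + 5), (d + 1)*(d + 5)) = d + 5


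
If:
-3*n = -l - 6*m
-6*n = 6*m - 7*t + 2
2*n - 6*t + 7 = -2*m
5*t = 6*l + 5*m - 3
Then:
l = 159/98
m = 205/539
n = 1403/1078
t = 19/11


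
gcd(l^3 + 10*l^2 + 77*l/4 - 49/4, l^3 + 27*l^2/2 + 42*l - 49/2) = l^2 + 13*l/2 - 7/2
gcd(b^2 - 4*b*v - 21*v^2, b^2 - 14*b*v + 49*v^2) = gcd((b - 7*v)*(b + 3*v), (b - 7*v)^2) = -b + 7*v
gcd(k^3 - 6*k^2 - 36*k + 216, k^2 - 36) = k^2 - 36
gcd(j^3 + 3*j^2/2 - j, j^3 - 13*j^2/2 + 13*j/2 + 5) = 1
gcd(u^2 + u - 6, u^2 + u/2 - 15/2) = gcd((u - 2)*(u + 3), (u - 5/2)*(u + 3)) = u + 3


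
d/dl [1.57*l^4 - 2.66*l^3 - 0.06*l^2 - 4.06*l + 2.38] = 6.28*l^3 - 7.98*l^2 - 0.12*l - 4.06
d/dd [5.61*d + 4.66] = 5.61000000000000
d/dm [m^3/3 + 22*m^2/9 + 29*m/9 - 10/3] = m^2 + 44*m/9 + 29/9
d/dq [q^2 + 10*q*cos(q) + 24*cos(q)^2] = -10*q*sin(q) + 2*q - 24*sin(2*q) + 10*cos(q)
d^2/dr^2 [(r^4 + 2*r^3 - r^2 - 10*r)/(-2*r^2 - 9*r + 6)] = 2*(-4*r^6 - 54*r^5 - 207*r^4 + 268*r^3 + 144*r^2 + 144*r + 576)/(8*r^6 + 108*r^5 + 414*r^4 + 81*r^3 - 1242*r^2 + 972*r - 216)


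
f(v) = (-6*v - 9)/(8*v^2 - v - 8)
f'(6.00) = 0.04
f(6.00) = -0.16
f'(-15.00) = 0.00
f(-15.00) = 0.04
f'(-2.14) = -0.05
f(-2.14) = 0.12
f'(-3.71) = 0.01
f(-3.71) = 0.13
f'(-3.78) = 0.01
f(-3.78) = 0.12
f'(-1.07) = -12.10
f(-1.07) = -1.16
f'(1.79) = 1.80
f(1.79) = -1.25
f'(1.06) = 48441.80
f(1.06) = 215.73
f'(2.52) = 0.44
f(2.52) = -0.60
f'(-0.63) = -1.86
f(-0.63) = 1.24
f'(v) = (1 - 16*v)*(-6*v - 9)/(8*v^2 - v - 8)^2 - 6/(8*v^2 - v - 8)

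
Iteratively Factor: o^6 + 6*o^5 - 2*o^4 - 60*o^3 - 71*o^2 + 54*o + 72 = (o + 2)*(o^5 + 4*o^4 - 10*o^3 - 40*o^2 + 9*o + 36) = (o + 2)*(o + 3)*(o^4 + o^3 - 13*o^2 - o + 12) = (o - 3)*(o + 2)*(o + 3)*(o^3 + 4*o^2 - o - 4) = (o - 3)*(o - 1)*(o + 2)*(o + 3)*(o^2 + 5*o + 4) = (o - 3)*(o - 1)*(o + 2)*(o + 3)*(o + 4)*(o + 1)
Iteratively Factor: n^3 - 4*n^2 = (n)*(n^2 - 4*n) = n*(n - 4)*(n)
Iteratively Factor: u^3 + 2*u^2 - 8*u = (u + 4)*(u^2 - 2*u) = u*(u + 4)*(u - 2)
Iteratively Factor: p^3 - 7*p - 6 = (p + 2)*(p^2 - 2*p - 3) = (p + 1)*(p + 2)*(p - 3)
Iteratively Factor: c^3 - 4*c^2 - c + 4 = (c - 4)*(c^2 - 1) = (c - 4)*(c + 1)*(c - 1)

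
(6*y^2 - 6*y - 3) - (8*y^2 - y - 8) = -2*y^2 - 5*y + 5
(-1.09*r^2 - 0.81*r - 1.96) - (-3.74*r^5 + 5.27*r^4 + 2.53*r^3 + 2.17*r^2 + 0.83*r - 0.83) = 3.74*r^5 - 5.27*r^4 - 2.53*r^3 - 3.26*r^2 - 1.64*r - 1.13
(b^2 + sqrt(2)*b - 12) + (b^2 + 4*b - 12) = 2*b^2 + sqrt(2)*b + 4*b - 24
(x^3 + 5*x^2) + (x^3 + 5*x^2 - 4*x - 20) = 2*x^3 + 10*x^2 - 4*x - 20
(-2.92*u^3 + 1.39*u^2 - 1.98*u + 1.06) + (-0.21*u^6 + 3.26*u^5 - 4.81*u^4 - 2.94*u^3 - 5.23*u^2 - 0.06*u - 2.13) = -0.21*u^6 + 3.26*u^5 - 4.81*u^4 - 5.86*u^3 - 3.84*u^2 - 2.04*u - 1.07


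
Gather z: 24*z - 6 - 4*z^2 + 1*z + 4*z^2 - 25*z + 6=0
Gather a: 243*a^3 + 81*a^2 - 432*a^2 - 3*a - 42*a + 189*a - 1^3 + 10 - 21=243*a^3 - 351*a^2 + 144*a - 12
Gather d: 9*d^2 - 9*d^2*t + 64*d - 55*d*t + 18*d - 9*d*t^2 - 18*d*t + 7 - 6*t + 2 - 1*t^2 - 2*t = d^2*(9 - 9*t) + d*(-9*t^2 - 73*t + 82) - t^2 - 8*t + 9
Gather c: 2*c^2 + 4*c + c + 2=2*c^2 + 5*c + 2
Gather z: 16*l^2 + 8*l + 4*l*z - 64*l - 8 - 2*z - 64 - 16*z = 16*l^2 - 56*l + z*(4*l - 18) - 72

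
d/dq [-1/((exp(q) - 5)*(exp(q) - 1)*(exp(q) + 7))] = ((exp(q) - 5)*(exp(q) - 1) + (exp(q) - 5)*(exp(q) + 7) + (exp(q) - 1)*(exp(q) + 7))/(4*(exp(q) - 5)^2*(exp(q) + 7)^2*sinh(q/2)^2)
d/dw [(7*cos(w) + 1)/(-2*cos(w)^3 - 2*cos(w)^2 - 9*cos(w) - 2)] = -(36*sin(2*w) + 20*sin(3*w) + 14*sin(4*w))/(21*cos(w) + 2*cos(2*w) + cos(3*w) + 6)^2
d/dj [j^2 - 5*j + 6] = 2*j - 5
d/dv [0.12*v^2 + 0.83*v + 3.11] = 0.24*v + 0.83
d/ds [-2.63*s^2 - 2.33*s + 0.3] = -5.26*s - 2.33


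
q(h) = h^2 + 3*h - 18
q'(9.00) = 21.00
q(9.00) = 90.00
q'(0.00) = 3.00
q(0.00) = -18.00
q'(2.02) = 7.04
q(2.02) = -7.86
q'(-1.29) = 0.42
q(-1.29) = -20.21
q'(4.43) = 11.86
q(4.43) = 14.91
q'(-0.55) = 1.90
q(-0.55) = -19.35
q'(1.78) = 6.56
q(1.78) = -9.49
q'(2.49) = 7.98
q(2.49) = -4.33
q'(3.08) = 9.16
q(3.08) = 0.73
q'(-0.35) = 2.30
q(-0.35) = -18.93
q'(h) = 2*h + 3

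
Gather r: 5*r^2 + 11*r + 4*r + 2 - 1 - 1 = 5*r^2 + 15*r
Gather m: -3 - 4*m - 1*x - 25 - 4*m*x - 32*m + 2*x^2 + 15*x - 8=m*(-4*x - 36) + 2*x^2 + 14*x - 36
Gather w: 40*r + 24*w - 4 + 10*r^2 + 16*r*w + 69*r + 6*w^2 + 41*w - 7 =10*r^2 + 109*r + 6*w^2 + w*(16*r + 65) - 11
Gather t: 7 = 7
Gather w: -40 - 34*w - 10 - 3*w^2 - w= -3*w^2 - 35*w - 50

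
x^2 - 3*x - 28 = (x - 7)*(x + 4)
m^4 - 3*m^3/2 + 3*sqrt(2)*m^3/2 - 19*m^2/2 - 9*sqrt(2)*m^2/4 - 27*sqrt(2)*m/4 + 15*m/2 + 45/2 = (m - 3)*(m + 3/2)*(m - sqrt(2))*(m + 5*sqrt(2)/2)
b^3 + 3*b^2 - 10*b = b*(b - 2)*(b + 5)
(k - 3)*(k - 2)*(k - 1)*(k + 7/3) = k^4 - 11*k^3/3 - 3*k^2 + 59*k/3 - 14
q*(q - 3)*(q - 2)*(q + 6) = q^4 + q^3 - 24*q^2 + 36*q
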